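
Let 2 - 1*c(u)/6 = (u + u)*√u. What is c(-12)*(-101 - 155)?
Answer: -3072 - 73728*I*√3 ≈ -3072.0 - 1.277e+5*I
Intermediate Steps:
c(u) = 12 - 12*u^(3/2) (c(u) = 12 - 6*(u + u)*√u = 12 - 6*2*u*√u = 12 - 12*u^(3/2))
c(-12)*(-101 - 155) = (12 - (-288)*I*√3)*(-101 - 155) = (12 - (-288)*I*√3)*(-256) = (12 + 288*I*√3)*(-256) = -3072 - 73728*I*√3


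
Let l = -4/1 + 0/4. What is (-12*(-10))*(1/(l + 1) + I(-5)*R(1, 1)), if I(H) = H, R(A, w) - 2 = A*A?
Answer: -1840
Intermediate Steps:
R(A, w) = 2 + A² (R(A, w) = 2 + A*A = 2 + A²)
l = -4 (l = -4*1 + 0*(¼) = -4 + 0 = -4)
(-12*(-10))*(1/(l + 1) + I(-5)*R(1, 1)) = (-12*(-10))*(1/(-4 + 1) - 5*(2 + 1²)) = 120*(1/(-3) - 5*(2 + 1)) = 120*(-⅓ - 5*3) = 120*(-⅓ - 15) = 120*(-46/3) = -1840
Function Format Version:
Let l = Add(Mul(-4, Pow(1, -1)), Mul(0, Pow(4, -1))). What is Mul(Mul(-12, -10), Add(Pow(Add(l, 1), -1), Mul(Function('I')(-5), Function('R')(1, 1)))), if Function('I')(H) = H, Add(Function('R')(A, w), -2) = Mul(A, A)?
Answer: -1840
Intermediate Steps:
Function('R')(A, w) = Add(2, Pow(A, 2)) (Function('R')(A, w) = Add(2, Mul(A, A)) = Add(2, Pow(A, 2)))
l = -4 (l = Add(Mul(-4, 1), Mul(0, Rational(1, 4))) = Add(-4, 0) = -4)
Mul(Mul(-12, -10), Add(Pow(Add(l, 1), -1), Mul(Function('I')(-5), Function('R')(1, 1)))) = Mul(Mul(-12, -10), Add(Pow(Add(-4, 1), -1), Mul(-5, Add(2, Pow(1, 2))))) = Mul(120, Add(Pow(-3, -1), Mul(-5, Add(2, 1)))) = Mul(120, Add(Rational(-1, 3), Mul(-5, 3))) = Mul(120, Add(Rational(-1, 3), -15)) = Mul(120, Rational(-46, 3)) = -1840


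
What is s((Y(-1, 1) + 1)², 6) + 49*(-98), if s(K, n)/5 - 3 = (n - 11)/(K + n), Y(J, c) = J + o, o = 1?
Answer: -33534/7 ≈ -4790.6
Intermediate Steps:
Y(J, c) = 1 + J (Y(J, c) = J + 1 = 1 + J)
s(K, n) = 15 + 5*(-11 + n)/(K + n) (s(K, n) = 15 + 5*((n - 11)/(K + n)) = 15 + 5*((-11 + n)/(K + n)) = 15 + 5*(-11 + n)/(K + n))
s((Y(-1, 1) + 1)², 6) + 49*(-98) = 5*(-11 + 3*((1 - 1) + 1)² + 4*6)/(((1 - 1) + 1)² + 6) + 49*(-98) = 5*(-11 + 3*(0 + 1)² + 24)/((0 + 1)² + 6) - 4802 = 5*(-11 + 3*1² + 24)/(1² + 6) - 4802 = 5*(-11 + 3*1 + 24)/(1 + 6) - 4802 = 5*(-11 + 3 + 24)/7 - 4802 = 5*(⅐)*16 - 4802 = 80/7 - 4802 = -33534/7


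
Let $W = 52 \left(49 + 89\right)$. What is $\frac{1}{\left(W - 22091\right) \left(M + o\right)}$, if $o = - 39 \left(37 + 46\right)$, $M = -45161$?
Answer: $\frac{1}{721856170} \approx 1.3853 \cdot 10^{-9}$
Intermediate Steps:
$W = 7176$ ($W = 52 \cdot 138 = 7176$)
$o = -3237$ ($o = \left(-39\right) 83 = -3237$)
$\frac{1}{\left(W - 22091\right) \left(M + o\right)} = \frac{1}{\left(7176 - 22091\right) \left(-45161 - 3237\right)} = \frac{1}{\left(-14915\right) \left(-48398\right)} = \frac{1}{721856170}$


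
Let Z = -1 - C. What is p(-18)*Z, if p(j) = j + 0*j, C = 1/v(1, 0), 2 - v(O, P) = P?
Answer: 27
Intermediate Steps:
v(O, P) = 2 - P
C = ½ (C = 1/(2 - 1*0) = 1/(2 + 0) = 1/2 = ½ ≈ 0.50000)
Z = -3/2 (Z = -1 - 1*½ = -1 - ½ = -3/2 ≈ -1.5000)
p(j) = j (p(j) = j + 0 = j)
p(-18)*Z = -18*(-3/2) = 27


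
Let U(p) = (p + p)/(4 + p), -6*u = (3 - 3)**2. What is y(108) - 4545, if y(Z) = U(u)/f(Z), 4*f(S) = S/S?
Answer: -4545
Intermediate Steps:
u = 0 (u = -(3 - 3)**2/6 = -1/6*0**2 = -1/6*0 = 0)
f(S) = 1/4 (f(S) = (S/S)/4 = (1/4)*1 = 1/4)
U(p) = 2*p/(4 + p) (U(p) = (2*p)/(4 + p) = 2*p/(4 + p))
y(Z) = 0 (y(Z) = (2*0/(4 + 0))/(1/4) = (2*0/4)*4 = (2*0*(1/4))*4 = 0*4 = 0)
y(108) - 4545 = 0 - 4545 = -4545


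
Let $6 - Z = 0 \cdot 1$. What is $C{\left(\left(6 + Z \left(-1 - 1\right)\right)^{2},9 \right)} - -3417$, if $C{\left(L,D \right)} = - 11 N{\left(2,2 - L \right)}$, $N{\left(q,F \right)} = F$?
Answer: $3791$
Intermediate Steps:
$Z = 6$ ($Z = 6 - 0 \cdot 1 = 6 - 0 = 6 + 0 = 6$)
$C{\left(L,D \right)} = -22 + 11 L$ ($C{\left(L,D \right)} = - 11 \left(2 - L\right) = -22 + 11 L$)
$C{\left(\left(6 + Z \left(-1 - 1\right)\right)^{2},9 \right)} - -3417 = \left(-22 + 11 \left(6 + 6 \left(-1 - 1\right)\right)^{2}\right) - -3417 = \left(-22 + 11 \left(6 + 6 \left(-2\right)\right)^{2}\right) + 3417 = \left(-22 + 11 \left(6 - 12\right)^{2}\right) + 3417 = \left(-22 + 11 \left(-6\right)^{2}\right) + 3417 = \left(-22 + 11 \cdot 36\right) + 3417 = \left(-22 + 396\right) + 3417 = 374 + 3417 = 3791$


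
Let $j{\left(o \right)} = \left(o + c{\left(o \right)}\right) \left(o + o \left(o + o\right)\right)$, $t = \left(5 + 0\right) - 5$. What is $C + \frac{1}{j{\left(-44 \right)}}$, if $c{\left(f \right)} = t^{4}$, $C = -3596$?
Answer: $- \frac{605681473}{168432} \approx -3596.0$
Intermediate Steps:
$t = 0$ ($t = 5 - 5 = 0$)
$c{\left(f \right)} = 0$ ($c{\left(f \right)} = 0^{4} = 0$)
$j{\left(o \right)} = o \left(o + 2 o^{2}\right)$ ($j{\left(o \right)} = \left(o + 0\right) \left(o + o \left(o + o\right)\right) = o \left(o + o 2 o\right) = o \left(o + 2 o^{2}\right)$)
$C + \frac{1}{j{\left(-44 \right)}} = -3596 + \frac{1}{\left(-44\right)^{2} \left(1 + 2 \left(-44\right)\right)} = -3596 + \frac{1}{1936 \left(1 - 88\right)} = -3596 + \frac{1}{1936 \left(-87\right)} = -3596 + \frac{1}{-168432} = -3596 - \frac{1}{168432} = - \frac{605681473}{168432}$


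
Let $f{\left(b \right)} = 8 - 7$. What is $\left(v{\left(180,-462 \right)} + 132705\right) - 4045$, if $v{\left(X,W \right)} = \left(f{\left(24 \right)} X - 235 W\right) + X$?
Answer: $237590$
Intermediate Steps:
$f{\left(b \right)} = 1$ ($f{\left(b \right)} = 8 - 7 = 1$)
$v{\left(X,W \right)} = - 235 W + 2 X$ ($v{\left(X,W \right)} = \left(1 X - 235 W\right) + X = \left(X - 235 W\right) + X = - 235 W + 2 X$)
$\left(v{\left(180,-462 \right)} + 132705\right) - 4045 = \left(\left(\left(-235\right) \left(-462\right) + 2 \cdot 180\right) + 132705\right) - 4045 = \left(\left(108570 + 360\right) + 132705\right) - 4045 = \left(108930 + 132705\right) - 4045 = 241635 - 4045 = 237590$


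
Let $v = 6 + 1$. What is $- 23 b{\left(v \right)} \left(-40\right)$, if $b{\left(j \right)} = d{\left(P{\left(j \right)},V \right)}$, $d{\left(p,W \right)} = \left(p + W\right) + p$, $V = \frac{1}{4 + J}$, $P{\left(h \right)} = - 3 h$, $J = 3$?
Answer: $- \frac{269560}{7} \approx -38509.0$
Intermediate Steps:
$v = 7$
$V = \frac{1}{7}$ ($V = \frac{1}{4 + 3} = \frac{1}{7} \approx 0.14286$)
$d{\left(p,W \right)} = W + 2 p$ ($d{\left(p,W \right)} = \left(W + p\right) + p = W + 2 p$)
$b{\left(j \right)} = \frac{1}{7} - 6 j$ ($b{\left(j \right)} = \frac{1}{7} + 2 \left(- 3 j\right) = \frac{1}{7} - 6 j$)
$- 23 b{\left(v \right)} \left(-40\right) = - 23 \left(\frac{1}{7} - 42\right) \left(-40\right) = \left(-23\right) \left(- \frac{293}{7}\right) \left(-40\right) = \frac{6739}{7} \left(-40\right) = - \frac{269560}{7}$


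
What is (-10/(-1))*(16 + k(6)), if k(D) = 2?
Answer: 180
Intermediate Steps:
(-10/(-1))*(16 + k(6)) = (-10/(-1))*(16 + 2) = -10*(-1)*18 = 10*18 = 180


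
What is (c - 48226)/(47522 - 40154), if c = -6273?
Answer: -54499/7368 ≈ -7.3967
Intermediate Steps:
(c - 48226)/(47522 - 40154) = (-6273 - 48226)/(47522 - 40154) = -54499/7368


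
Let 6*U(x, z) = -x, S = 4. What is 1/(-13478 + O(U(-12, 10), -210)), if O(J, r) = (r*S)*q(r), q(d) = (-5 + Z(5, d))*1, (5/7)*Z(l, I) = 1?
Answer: -1/10454 ≈ -9.5657e-5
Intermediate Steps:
U(x, z) = -x/6 (U(x, z) = (-x)/6 = -x/6)
Z(l, I) = 7/5 (Z(l, I) = (7/5)*1 = 7/5)
q(d) = -18/5 (q(d) = (-5 + 7/5)*1 = -18/5*1 = -18/5)
O(J, r) = -72*r/5 (O(J, r) = (r*4)*(-18/5) = (4*r)*(-18/5) = -72*r/5)
1/(-13478 + O(U(-12, 10), -210)) = 1/(-13478 - 72/5*(-210)) = 1/(-13478 + 3024) = 1/(-10454) = -1/10454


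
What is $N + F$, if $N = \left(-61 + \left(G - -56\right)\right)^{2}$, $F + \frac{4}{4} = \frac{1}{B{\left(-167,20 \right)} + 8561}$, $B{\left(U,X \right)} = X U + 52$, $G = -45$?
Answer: $\frac{13177228}{5273} \approx 2499.0$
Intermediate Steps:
$B{\left(U,X \right)} = 52 + U X$ ($B{\left(U,X \right)} = U X + 52 = 52 + U X$)
$F = - \frac{5272}{5273}$ ($F = -1 + \frac{1}{\left(52 - 3340\right) + 8561} = -1 + \frac{1}{-3288 + 8561} = -1 + \frac{1}{5273} = - \frac{5272}{5273} \approx -0.99981$)
$N = 2500$ ($N = \left(-61 - -11\right)^{2} = \left(-61 + \left(-45 + 56\right)\right)^{2} = \left(-61 + 11\right)^{2} = \left(-50\right)^{2} = 2500$)
$N + F = 2500 - \frac{5272}{5273} = \frac{13177228}{5273}$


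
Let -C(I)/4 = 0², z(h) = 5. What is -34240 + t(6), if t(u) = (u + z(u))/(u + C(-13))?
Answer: -205429/6 ≈ -34238.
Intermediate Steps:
C(I) = 0 (C(I) = -4*0² = -4*0 = 0)
t(u) = (5 + u)/u (t(u) = (u + 5)/(u + 0) = (5 + u)/u)
-34240 + t(6) = -34240 + (5 + 6)/6 = -34240 + (⅙)*11 = -34240 + 11/6 = -205429/6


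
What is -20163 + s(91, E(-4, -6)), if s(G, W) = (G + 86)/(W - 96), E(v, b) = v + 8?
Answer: -1855173/92 ≈ -20165.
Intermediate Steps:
E(v, b) = 8 + v
s(G, W) = (86 + G)/(-96 + W)
-20163 + s(91, E(-4, -6)) = -20163 + (86 + 91)/(-96 + (8 - 4)) = -20163 + 177/(-96 + 4) = -20163 + 177/(-92) = -20163 - 1/92*177 = -20163 - 177/92 = -1855173/92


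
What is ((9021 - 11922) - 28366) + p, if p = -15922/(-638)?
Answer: -9966212/319 ≈ -31242.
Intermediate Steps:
p = 7961/319 (p = -15922*(-1/638) = 7961/319 ≈ 24.956)
((9021 - 11922) - 28366) + p = ((9021 - 11922) - 28366) + 7961/319 = (-2901 - 28366) + 7961/319 = -31267 + 7961/319 = -9966212/319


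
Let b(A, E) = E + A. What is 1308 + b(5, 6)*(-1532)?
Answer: -15544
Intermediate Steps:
b(A, E) = A + E
1308 + b(5, 6)*(-1532) = 1308 + (5 + 6)*(-1532) = 1308 + 11*(-1532) = 1308 - 16852 = -15544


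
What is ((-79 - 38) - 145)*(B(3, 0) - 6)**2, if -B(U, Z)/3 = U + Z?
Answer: -58950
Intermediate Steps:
B(U, Z) = -3*U - 3*Z (B(U, Z) = -3*(U + Z) = -3*U - 3*Z)
((-79 - 38) - 145)*(B(3, 0) - 6)**2 = ((-79 - 38) - 145)*((-3*3 - 3*0) - 6)**2 = (-117 - 145)*((-9 + 0) - 6)**2 = -262*(-9 - 6)**2 = -262*(-15)**2 = -262*225 = -58950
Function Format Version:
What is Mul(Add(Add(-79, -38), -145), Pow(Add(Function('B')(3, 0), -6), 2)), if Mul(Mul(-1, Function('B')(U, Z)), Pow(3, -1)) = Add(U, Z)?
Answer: -58950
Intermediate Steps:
Function('B')(U, Z) = Add(Mul(-3, U), Mul(-3, Z)) (Function('B')(U, Z) = Mul(-3, Add(U, Z)) = Add(Mul(-3, U), Mul(-3, Z)))
Mul(Add(Add(-79, -38), -145), Pow(Add(Function('B')(3, 0), -6), 2)) = Mul(Add(Add(-79, -38), -145), Pow(Add(Add(Mul(-3, 3), Mul(-3, 0)), -6), 2)) = Mul(Add(-117, -145), Pow(Add(Add(-9, 0), -6), 2)) = Mul(-262, Pow(Add(-9, -6), 2)) = Mul(-262, Pow(-15, 2)) = Mul(-262, 225) = -58950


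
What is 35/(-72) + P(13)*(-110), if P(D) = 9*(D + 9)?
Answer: -1568195/72 ≈ -21781.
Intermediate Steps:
P(D) = 81 + 9*D (P(D) = 9*(9 + D) = 81 + 9*D)
35/(-72) + P(13)*(-110) = 35/(-72) + (81 + 9*13)*(-110) = 35*(-1/72) + (81 + 117)*(-110) = -35/72 + 198*(-110) = -35/72 - 21780 = -1568195/72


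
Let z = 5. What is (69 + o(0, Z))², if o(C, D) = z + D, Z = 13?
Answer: 7569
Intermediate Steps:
o(C, D) = 5 + D
(69 + o(0, Z))² = (69 + (5 + 13))² = (69 + 18)² = 87² = 7569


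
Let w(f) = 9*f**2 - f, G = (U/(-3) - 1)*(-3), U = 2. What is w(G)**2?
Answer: 48400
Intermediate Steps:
G = 5 (G = (2/(-3) - 1)*(-3) = (2*(-1/3) - 1)*(-3) = (-2/3 - 1)*(-3) = -5/3*(-3) = 5)
w(f) = -f + 9*f**2
w(G)**2 = (5*(-1 + 9*5))**2 = (5*(-1 + 45))**2 = (5*44)**2 = 220**2 = 48400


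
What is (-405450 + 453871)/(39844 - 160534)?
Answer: -48421/120690 ≈ -0.40120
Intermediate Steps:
(-405450 + 453871)/(39844 - 160534) = 48421/(-120690) = 48421*(-1/120690) = -48421/120690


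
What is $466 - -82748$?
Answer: $83214$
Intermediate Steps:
$466 - -82748 = 466 + 82748 = 83214$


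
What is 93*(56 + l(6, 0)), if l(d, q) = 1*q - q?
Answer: 5208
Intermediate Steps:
l(d, q) = 0 (l(d, q) = q - q = 0)
93*(56 + l(6, 0)) = 93*(56 + 0) = 93*56 = 5208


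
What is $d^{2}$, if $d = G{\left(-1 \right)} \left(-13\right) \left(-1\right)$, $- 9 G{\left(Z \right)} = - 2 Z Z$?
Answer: $\frac{676}{81} \approx 8.3457$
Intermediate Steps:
$G{\left(Z \right)} = \frac{2 Z^{2}}{9}$ ($G{\left(Z \right)} = - \frac{- 2 Z Z}{9} = - \frac{\left(-2\right) Z^{2}}{9} = \frac{2 Z^{2}}{9}$)
$d = \frac{26}{9}$ ($d = \frac{2 \left(-1\right)^{2}}{9} \left(-13\right) \left(-1\right) = \frac{2}{9} \cdot 1 \left(-13\right) \left(-1\right) = \frac{2}{9} \left(-13\right) \left(-1\right) = \left(- \frac{26}{9}\right) \left(-1\right) = \frac{26}{9} \approx 2.8889$)
$d^{2} = \left(\frac{26}{9}\right)^{2} = \frac{676}{81}$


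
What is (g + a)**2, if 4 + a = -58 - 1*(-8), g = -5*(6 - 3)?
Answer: 4761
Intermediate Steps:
g = -15 (g = -5*3 = -15)
a = -54 (a = -4 + (-58 - 1*(-8)) = -4 + (-58 + 8) = -4 - 50 = -54)
(g + a)**2 = (-15 - 54)**2 = (-69)**2 = 4761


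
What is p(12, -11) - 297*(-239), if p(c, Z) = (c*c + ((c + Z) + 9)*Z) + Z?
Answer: 71006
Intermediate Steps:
p(c, Z) = Z + c² + Z*(9 + Z + c) (p(c, Z) = (c² + ((Z + c) + 9)*Z) + Z = (c² + (9 + Z + c)*Z) + Z = (c² + Z*(9 + Z + c)) + Z = Z + c² + Z*(9 + Z + c))
p(12, -11) - 297*(-239) = ((-11)² + 12² + 10*(-11) - 11*12) - 297*(-239) = (121 + 144 - 110 - 132) + 70983 = 23 + 70983 = 71006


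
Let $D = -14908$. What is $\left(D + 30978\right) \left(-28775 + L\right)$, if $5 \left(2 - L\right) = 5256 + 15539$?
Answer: $-529217240$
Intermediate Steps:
$L = -4157$ ($L = 2 - \frac{5256 + 15539}{5} = 2 - 4159 = -4157$)
$\left(D + 30978\right) \left(-28775 + L\right) = \left(-14908 + 30978\right) \left(-28775 - 4157\right) = 16070 \left(-32932\right) = -529217240$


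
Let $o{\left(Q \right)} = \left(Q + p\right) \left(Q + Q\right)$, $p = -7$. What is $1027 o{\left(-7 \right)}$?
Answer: $201292$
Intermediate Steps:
$o{\left(Q \right)} = 2 Q \left(-7 + Q\right)$ ($o{\left(Q \right)} = \left(Q - 7\right) \left(Q + Q\right) = \left(-7 + Q\right) 2 Q = 2 Q \left(-7 + Q\right)$)
$1027 o{\left(-7 \right)} = 1027 \cdot 2 \left(-7\right) \left(-7 - 7\right) = 1027 \cdot 2 \left(-7\right) \left(-14\right) = 1027 \cdot 196 = 201292$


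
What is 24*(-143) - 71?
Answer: -3503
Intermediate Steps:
24*(-143) - 71 = -3432 - 71 = -3503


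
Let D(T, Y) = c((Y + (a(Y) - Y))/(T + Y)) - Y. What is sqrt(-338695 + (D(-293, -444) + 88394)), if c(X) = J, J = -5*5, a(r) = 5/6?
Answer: I*sqrt(249882) ≈ 499.88*I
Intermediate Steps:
a(r) = 5/6 (a(r) = 5*(1/6) = 5/6)
J = -25
c(X) = -25
D(T, Y) = -25 - Y
sqrt(-338695 + (D(-293, -444) + 88394)) = sqrt(-338695 + ((-25 - 1*(-444)) + 88394)) = sqrt(-338695 + ((-25 + 444) + 88394)) = sqrt(-338695 + (419 + 88394)) = sqrt(-338695 + 88813) = sqrt(-249882) = I*sqrt(249882)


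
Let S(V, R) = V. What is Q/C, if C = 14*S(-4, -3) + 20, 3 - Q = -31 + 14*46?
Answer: 305/18 ≈ 16.944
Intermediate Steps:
Q = -610 (Q = 3 - (-31 + 14*46) = 3 - (-31 + 644) = 3 - 1*613 = 3 - 613 = -610)
C = -36 (C = 14*(-4) + 20 = -56 + 20 = -36)
Q/C = -610/(-36) = -610*(-1/36) = 305/18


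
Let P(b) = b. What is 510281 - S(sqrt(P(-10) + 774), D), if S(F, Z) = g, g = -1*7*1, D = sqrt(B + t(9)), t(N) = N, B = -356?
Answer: 510288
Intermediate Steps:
D = I*sqrt(347) (D = sqrt(-356 + 9) = sqrt(-347) = I*sqrt(347) ≈ 18.628*I)
g = -7 (g = -7*1 = -7)
S(F, Z) = -7
510281 - S(sqrt(P(-10) + 774), D) = 510281 - 1*(-7) = 510281 + 7 = 510288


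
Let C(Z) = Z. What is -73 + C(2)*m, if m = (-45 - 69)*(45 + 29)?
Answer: -16945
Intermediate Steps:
m = -8436 (m = -114*74 = -8436)
-73 + C(2)*m = -73 + 2*(-8436) = -73 - 16872 = -16945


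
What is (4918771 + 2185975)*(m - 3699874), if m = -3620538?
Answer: -52009667875352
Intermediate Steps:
(4918771 + 2185975)*(m - 3699874) = (4918771 + 2185975)*(-3620538 - 3699874) = 7104746*(-7320412) = -52009667875352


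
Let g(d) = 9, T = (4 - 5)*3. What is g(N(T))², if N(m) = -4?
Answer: 81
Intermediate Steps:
T = -3 (T = -1*3 = -3)
g(N(T))² = 9² = 81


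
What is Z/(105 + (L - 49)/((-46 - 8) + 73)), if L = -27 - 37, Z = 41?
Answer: 779/1882 ≈ 0.41392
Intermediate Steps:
L = -64
Z/(105 + (L - 49)/((-46 - 8) + 73)) = 41/(105 + (-64 - 49)/((-46 - 8) + 73)) = 41/(105 - 113/(-54 + 73)) = 41/(105 - 113/19) = 41/(1882/19) = 41*(19/1882) = 779/1882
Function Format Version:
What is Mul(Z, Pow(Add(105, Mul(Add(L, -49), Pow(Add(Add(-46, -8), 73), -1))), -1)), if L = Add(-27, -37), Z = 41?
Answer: Rational(779, 1882) ≈ 0.41392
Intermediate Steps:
L = -64
Mul(Z, Pow(Add(105, Mul(Add(L, -49), Pow(Add(Add(-46, -8), 73), -1))), -1)) = Mul(41, Pow(Add(105, Mul(Add(-64, -49), Pow(Add(Add(-46, -8), 73), -1))), -1)) = Mul(41, Pow(Add(105, Mul(-113, Pow(Add(-54, 73), -1))), -1)) = Mul(41, Pow(Add(105, Mul(-113, Pow(19, -1))), -1)) = Mul(41, Pow(Add(105, Mul(-113, Rational(1, 19))), -1)) = Mul(41, Pow(Add(105, Rational(-113, 19)), -1)) = Mul(41, Pow(Rational(1882, 19), -1)) = Mul(41, Rational(19, 1882)) = Rational(779, 1882)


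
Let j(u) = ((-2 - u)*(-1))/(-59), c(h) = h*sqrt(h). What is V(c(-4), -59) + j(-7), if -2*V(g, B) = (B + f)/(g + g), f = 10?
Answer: 5/59 + 49*I/32 ≈ 0.084746 + 1.5313*I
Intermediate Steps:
c(h) = h**(3/2)
V(g, B) = -(10 + B)/(4*g) (V(g, B) = -(B + 10)/(2*(g + g)) = -(10 + B)/(2*(2*g)) = -(10 + B)*1/(2*g)/2 = -(10 + B)/(4*g))
j(u) = -2/59 - u/59 (j(u) = (2 + u)*(-1/59) = -2/59 - u/59)
V(c(-4), -59) + j(-7) = (-10 - 1*(-59))/(4*((-4)**(3/2))) + (-2/59 - 1/59*(-7)) = (-10 + 59)/(4*((-8*I))) + (-2/59 + 7/59) = (1/4)*(I/8)*49 + 5/59 = 49*I/32 + 5/59 = 5/59 + 49*I/32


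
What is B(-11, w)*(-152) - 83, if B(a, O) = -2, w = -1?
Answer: 221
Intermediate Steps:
B(-11, w)*(-152) - 83 = -2*(-152) - 83 = 304 - 83 = 221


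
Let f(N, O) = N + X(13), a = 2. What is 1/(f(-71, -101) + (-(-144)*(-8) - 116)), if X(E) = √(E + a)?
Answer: -1339/1792906 - √15/1792906 ≈ -0.00074899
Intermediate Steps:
X(E) = √(2 + E) (X(E) = √(E + 2) = √(2 + E))
f(N, O) = N + √15 (f(N, O) = N + √(2 + 13) = N + √15)
1/(f(-71, -101) + (-(-144)*(-8) - 116)) = 1/((-71 + √15) + (-(-144)*(-8) - 116)) = 1/((-71 + √15) + (-36*32 - 116)) = 1/((-71 + √15) + (-1152 - 116)) = 1/((-71 + √15) - 1268) = 1/(-1339 + √15)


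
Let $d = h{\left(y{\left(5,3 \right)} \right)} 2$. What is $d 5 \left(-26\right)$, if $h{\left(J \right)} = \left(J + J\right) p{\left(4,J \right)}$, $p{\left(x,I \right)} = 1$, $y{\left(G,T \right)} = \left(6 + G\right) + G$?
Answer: $-8320$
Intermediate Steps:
$y{\left(G,T \right)} = 6 + 2 G$
$h{\left(J \right)} = 2 J$ ($h{\left(J \right)} = \left(J + J\right) 1 = 2 J 1 = 2 J$)
$d = 64$ ($d = 2 \left(6 + 2 \cdot 5\right) 2 = 2 \left(6 + 10\right) 2 = 2 \cdot 16 \cdot 2 = 32 \cdot 2 = 64$)
$d 5 \left(-26\right) = 64 \cdot 5 \left(-26\right) = 320 \left(-26\right) = -8320$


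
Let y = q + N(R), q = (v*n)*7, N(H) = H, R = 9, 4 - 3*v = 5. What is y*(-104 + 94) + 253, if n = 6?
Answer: 303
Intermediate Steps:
v = -1/3 (v = 4/3 - 1/3*5 = 4/3 - 5/3 = -1/3 ≈ -0.33333)
q = -14 (q = -1/3*6*7 = -2*7 = -14)
y = -5 (y = -14 + 9 = -5)
y*(-104 + 94) + 253 = -5*(-104 + 94) + 253 = -5*(-10) + 253 = 50 + 253 = 303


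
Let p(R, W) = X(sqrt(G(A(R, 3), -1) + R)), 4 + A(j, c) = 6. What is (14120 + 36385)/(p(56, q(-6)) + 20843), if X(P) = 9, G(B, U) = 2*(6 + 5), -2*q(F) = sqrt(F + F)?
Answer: 3885/1604 ≈ 2.4221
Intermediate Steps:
A(j, c) = 2 (A(j, c) = -4 + 6 = 2)
q(F) = -sqrt(2)*sqrt(F)/2 (q(F) = -sqrt(F + F)/2 = -sqrt(2)*sqrt(F)/2)
G(B, U) = 22 (G(B, U) = 2*11 = 22)
p(R, W) = 9
(14120 + 36385)/(p(56, q(-6)) + 20843) = (14120 + 36385)/(9 + 20843) = 50505/20852 = 50505*(1/20852) = 3885/1604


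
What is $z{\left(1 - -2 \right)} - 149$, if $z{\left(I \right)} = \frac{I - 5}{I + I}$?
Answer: $- \frac{448}{3} \approx -149.33$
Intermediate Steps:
$z{\left(I \right)} = \frac{-5 + I}{2 I}$
$z{\left(1 - -2 \right)} - 149 = \frac{-5 + \left(1 - -2\right)}{2 \left(1 - -2\right)} - 149 = \frac{-5 + \left(1 + 2\right)}{2 \left(1 + 2\right)} - 149 = \frac{-5 + 3}{2 \cdot 3} - 149 = \frac{1}{2} \cdot \frac{1}{3} \left(-2\right) - 149 = - \frac{1}{3} - 149 = - \frac{448}{3}$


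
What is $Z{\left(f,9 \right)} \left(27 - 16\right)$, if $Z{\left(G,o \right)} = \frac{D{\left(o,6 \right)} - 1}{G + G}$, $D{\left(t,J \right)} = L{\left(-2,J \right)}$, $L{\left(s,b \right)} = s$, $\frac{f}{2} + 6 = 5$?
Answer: $\frac{33}{4} \approx 8.25$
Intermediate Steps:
$f = -2$ ($f = -12 + 2 \cdot 5 = -12 + 10 = -2$)
$D{\left(t,J \right)} = -2$
$Z{\left(G,o \right)} = - \frac{3}{2 G}$ ($Z{\left(G,o \right)} = \frac{-2 - 1}{G + G} = - \frac{3}{2 G}$)
$Z{\left(f,9 \right)} \left(27 - 16\right) = - \frac{3}{2 \left(-2\right)} \left(27 - 16\right) = \left(- \frac{3}{2}\right) \left(- \frac{1}{2}\right) \left(27 - 16\right) = \frac{3 \left(27 - 16\right)}{4} = \frac{3}{4} \cdot 11 = \frac{33}{4}$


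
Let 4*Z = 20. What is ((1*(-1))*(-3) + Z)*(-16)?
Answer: -128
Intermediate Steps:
Z = 5 (Z = (¼)*20 = 5)
((1*(-1))*(-3) + Z)*(-16) = ((1*(-1))*(-3) + 5)*(-16) = (-1*(-3) + 5)*(-16) = (3 + 5)*(-16) = 8*(-16) = -128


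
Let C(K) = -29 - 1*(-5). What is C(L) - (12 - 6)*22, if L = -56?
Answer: -156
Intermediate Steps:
C(K) = -24 (C(K) = -29 + 5 = -24)
C(L) - (12 - 6)*22 = -24 - (12 - 6)*22 = -24 - 6*22 = -24 - 1*132 = -24 - 132 = -156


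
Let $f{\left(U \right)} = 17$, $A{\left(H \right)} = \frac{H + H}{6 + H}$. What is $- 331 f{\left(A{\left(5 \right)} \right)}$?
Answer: $-5627$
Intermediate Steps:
$A{\left(H \right)} = \frac{2 H}{6 + H}$
$- 331 f{\left(A{\left(5 \right)} \right)} = \left(-331\right) 17 = -5627$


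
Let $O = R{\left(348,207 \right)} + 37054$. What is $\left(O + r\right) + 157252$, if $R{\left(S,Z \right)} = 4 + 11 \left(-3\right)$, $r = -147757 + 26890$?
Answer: $73410$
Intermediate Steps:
$r = -120867$
$R{\left(S,Z \right)} = -29$ ($R{\left(S,Z \right)} = 4 - 33 = -29$)
$O = 37025$ ($O = -29 + 37054 = 37025$)
$\left(O + r\right) + 157252 = \left(37025 - 120867\right) + 157252 = -83842 + 157252 = 73410$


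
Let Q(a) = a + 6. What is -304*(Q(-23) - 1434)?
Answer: 441104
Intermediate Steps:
Q(a) = 6 + a
-304*(Q(-23) - 1434) = -304*((6 - 23) - 1434) = -304*(-17 - 1434) = -304*(-1451) = 441104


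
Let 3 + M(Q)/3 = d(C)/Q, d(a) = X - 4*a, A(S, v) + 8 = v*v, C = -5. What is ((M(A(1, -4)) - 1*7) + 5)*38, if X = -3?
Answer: -703/4 ≈ -175.75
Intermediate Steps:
A(S, v) = -8 + v² (A(S, v) = -8 + v*v = -8 + v²)
d(a) = -3 - 4*a
M(Q) = -9 + 51/Q (M(Q) = -9 + 3*((-3 - 4*(-5))/Q) = -9 + 3*((-3 + 20)/Q) = -9 + 3*(17/Q) = -9 + 51/Q)
((M(A(1, -4)) - 1*7) + 5)*38 = (((-9 + 51/(-8 + (-4)²)) - 1*7) + 5)*38 = (((-9 + 51/(-8 + 16)) - 7) + 5)*38 = (((-9 + 51/8) - 7) + 5)*38 = ((-21/8 - 7) + 5)*38 = (-77/8 + 5)*38 = -37/8*38 = -703/4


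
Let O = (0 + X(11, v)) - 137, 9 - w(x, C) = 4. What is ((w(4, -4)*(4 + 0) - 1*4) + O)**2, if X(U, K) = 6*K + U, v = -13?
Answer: 35344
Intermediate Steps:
w(x, C) = 5 (w(x, C) = 9 - 1*4 = 9 - 4 = 5)
X(U, K) = U + 6*K
O = -204 (O = (0 + (11 + 6*(-13))) - 137 = (0 + (11 - 78)) - 137 = (0 - 67) - 137 = -67 - 137 = -204)
((w(4, -4)*(4 + 0) - 1*4) + O)**2 = ((5*(4 + 0) - 1*4) - 204)**2 = ((5*4 - 4) - 204)**2 = ((20 - 4) - 204)**2 = (16 - 204)**2 = (-188)**2 = 35344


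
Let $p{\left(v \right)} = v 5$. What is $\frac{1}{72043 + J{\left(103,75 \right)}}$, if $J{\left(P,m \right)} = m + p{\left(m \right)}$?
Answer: $\frac{1}{72493} \approx 1.3794 \cdot 10^{-5}$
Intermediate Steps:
$p{\left(v \right)} = 5 v$
$J{\left(P,m \right)} = 6 m$ ($J{\left(P,m \right)} = m + 5 m = 6 m$)
$\frac{1}{72043 + J{\left(103,75 \right)}} = \frac{1}{72043 + 6 \cdot 75} = \frac{1}{72043 + 450} = \frac{1}{72493}$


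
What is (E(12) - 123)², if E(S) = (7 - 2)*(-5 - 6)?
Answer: 31684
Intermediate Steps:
E(S) = -55 (E(S) = 5*(-11) = -55)
(E(12) - 123)² = (-55 - 123)² = (-178)² = 31684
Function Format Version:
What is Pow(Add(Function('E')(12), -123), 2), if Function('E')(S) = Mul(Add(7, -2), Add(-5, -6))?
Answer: 31684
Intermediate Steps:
Function('E')(S) = -55 (Function('E')(S) = Mul(5, -11) = -55)
Pow(Add(Function('E')(12), -123), 2) = Pow(Add(-55, -123), 2) = Pow(-178, 2) = 31684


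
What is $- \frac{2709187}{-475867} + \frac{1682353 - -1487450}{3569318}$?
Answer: $\frac{11178354568667}{1698520648706} \approx 6.5812$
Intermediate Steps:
$- \frac{2709187}{-475867} + \frac{1682353 - -1487450}{3569318} = \left(-2709187\right) \left(- \frac{1}{475867}\right) + \left(1682353 + 1487450\right) \frac{1}{3569318} = \frac{2709187}{475867} + 3169803 \cdot \frac{1}{3569318} = \frac{2709187}{475867} + \frac{3169803}{3569318} = \frac{11178354568667}{1698520648706}$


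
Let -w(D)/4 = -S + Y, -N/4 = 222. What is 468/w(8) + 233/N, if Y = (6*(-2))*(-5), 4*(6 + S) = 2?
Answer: -238315/116328 ≈ -2.0486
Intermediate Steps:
S = -11/2 (S = -6 + (¼)*2 = -6 + ½ = -11/2 ≈ -5.5000)
N = -888 (N = -4*222 = -888)
Y = 60 (Y = -12*(-5) = 60)
w(D) = -262 (w(D) = -4*(-1*(-11/2) + 60) = -4*(11/2 + 60) = -4*131/2 = -262)
468/w(8) + 233/N = 468/(-262) + 233/(-888) = 468*(-1/262) + 233*(-1/888) = -234/131 - 233/888 = -238315/116328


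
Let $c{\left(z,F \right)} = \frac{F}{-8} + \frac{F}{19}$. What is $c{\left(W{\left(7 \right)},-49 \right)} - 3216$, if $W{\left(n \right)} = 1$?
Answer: $- \frac{488293}{152} \approx -3212.5$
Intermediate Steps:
$c{\left(z,F \right)} = - \frac{11 F}{152}$ ($c{\left(z,F \right)} = F \left(- \frac{1}{8}\right) + F \frac{1}{19} = - \frac{F}{8} + \frac{F}{19} = - \frac{11 F}{152}$)
$c{\left(W{\left(7 \right)},-49 \right)} - 3216 = \left(- \frac{11}{152}\right) \left(-49\right) - 3216 = \frac{539}{152} - 3216 = - \frac{488293}{152}$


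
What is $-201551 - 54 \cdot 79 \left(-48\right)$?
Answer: $3217$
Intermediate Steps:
$-201551 - 54 \cdot 79 \left(-48\right) = -201551 - 4266 \left(-48\right) = -201551 - -204768 = -201551 + 204768 = 3217$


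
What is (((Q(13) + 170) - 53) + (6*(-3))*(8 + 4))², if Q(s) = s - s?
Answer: 9801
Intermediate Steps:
Q(s) = 0
(((Q(13) + 170) - 53) + (6*(-3))*(8 + 4))² = (((0 + 170) - 53) + (6*(-3))*(8 + 4))² = ((170 - 53) - 18*12)² = (117 - 216)² = (-99)² = 9801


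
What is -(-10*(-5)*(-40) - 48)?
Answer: 2048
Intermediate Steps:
-(-10*(-5)*(-40) - 48) = -(50*(-40) - 48) = -(-2000 - 48) = -1*(-2048) = 2048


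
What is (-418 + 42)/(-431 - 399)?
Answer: 188/415 ≈ 0.45301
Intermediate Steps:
(-418 + 42)/(-431 - 399) = -376/(-830) = -376*(-1/830) = 188/415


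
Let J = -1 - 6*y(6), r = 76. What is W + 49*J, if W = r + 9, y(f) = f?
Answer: -1728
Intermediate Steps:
W = 85 (W = 76 + 9 = 85)
J = -37 (J = -1 - 6*6 = -1 - 36 = -37)
W + 49*J = 85 + 49*(-37) = 85 - 1813 = -1728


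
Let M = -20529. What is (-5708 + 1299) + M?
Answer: -24938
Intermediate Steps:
(-5708 + 1299) + M = (-5708 + 1299) - 20529 = -4409 - 20529 = -24938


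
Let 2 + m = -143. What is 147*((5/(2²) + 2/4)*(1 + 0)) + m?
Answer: 449/4 ≈ 112.25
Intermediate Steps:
m = -145 (m = -2 - 143 = -145)
147*((5/(2²) + 2/4)*(1 + 0)) + m = 147*((5/(2²) + 2/4)*(1 + 0)) - 145 = 147*((5/4 + 2*(¼))*1) - 145 = 147*((5*(¼) + ½)*1) - 145 = 147*((5/4 + ½)*1) - 145 = 147*((7/4)*1) - 145 = 147*(7/4) - 145 = 1029/4 - 145 = 449/4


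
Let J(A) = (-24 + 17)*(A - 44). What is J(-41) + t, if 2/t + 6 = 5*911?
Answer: 2706657/4549 ≈ 595.00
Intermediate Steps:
J(A) = 308 - 7*A (J(A) = -7*(-44 + A) = 308 - 7*A)
t = 2/4549 (t = 2/(-6 + 5*911) = 2/(-6 + 4555) = 2/4549 ≈ 0.00043966)
J(-41) + t = (308 - 7*(-41)) + 2/4549 = (308 + 287) + 2/4549 = 595 + 2/4549 = 2706657/4549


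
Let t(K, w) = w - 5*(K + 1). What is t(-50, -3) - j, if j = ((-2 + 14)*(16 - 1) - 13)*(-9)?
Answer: 1745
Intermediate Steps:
j = -1503 (j = (12*15 - 13)*(-9) = (180 - 13)*(-9) = 167*(-9) = -1503)
t(K, w) = -5 + w - 5*K (t(K, w) = w - 5*(1 + K) = w + (-5 - 5*K) = -5 + w - 5*K)
t(-50, -3) - j = (-5 - 3 - 5*(-50)) - 1*(-1503) = (-5 - 3 + 250) + 1503 = 242 + 1503 = 1745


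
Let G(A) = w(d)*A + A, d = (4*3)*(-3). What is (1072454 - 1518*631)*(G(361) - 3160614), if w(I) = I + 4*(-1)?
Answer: -363807119028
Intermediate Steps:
d = -36 (d = 12*(-3) = -36)
w(I) = -4 + I (w(I) = I - 4 = -4 + I)
G(A) = -39*A (G(A) = (-4 - 36)*A + A = -40*A + A = -39*A)
(1072454 - 1518*631)*(G(361) - 3160614) = (1072454 - 1518*631)*(-39*361 - 3160614) = (1072454 - 957858)*(-14079 - 3160614) = 114596*(-3174693) = -363807119028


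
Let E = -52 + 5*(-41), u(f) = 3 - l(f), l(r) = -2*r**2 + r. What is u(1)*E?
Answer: -1028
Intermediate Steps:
l(r) = r - 2*r**2
u(f) = 3 - f*(1 - 2*f)
E = -257 (E = -52 - 205 = -257)
u(1)*E = (3 + 1*(-1 + 2*1))*(-257) = (3 + 1*(-1 + 2))*(-257) = (3 + 1*1)*(-257) = (3 + 1)*(-257) = 4*(-257) = -1028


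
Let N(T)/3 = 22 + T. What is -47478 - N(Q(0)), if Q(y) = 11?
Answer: -47577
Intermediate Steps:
N(T) = 66 + 3*T (N(T) = 3*(22 + T) = 66 + 3*T)
-47478 - N(Q(0)) = -47478 - (66 + 3*11) = -47478 - (66 + 33) = -47478 - 1*99 = -47478 - 99 = -47577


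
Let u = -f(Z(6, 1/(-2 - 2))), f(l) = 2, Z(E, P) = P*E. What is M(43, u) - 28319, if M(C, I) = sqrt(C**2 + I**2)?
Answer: -28319 + sqrt(1853) ≈ -28276.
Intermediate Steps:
Z(E, P) = E*P
u = -2 (u = -1*2 = -2)
M(43, u) - 28319 = sqrt(43**2 + (-2)**2) - 28319 = sqrt(1849 + 4) - 28319 = sqrt(1853) - 28319 = -28319 + sqrt(1853)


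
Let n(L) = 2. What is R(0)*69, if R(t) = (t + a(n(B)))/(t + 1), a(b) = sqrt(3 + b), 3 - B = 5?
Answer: 69*sqrt(5) ≈ 154.29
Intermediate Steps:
B = -2 (B = 3 - 1*5 = 3 - 5 = -2)
R(t) = (t + sqrt(5))/(1 + t) (R(t) = (t + sqrt(3 + 2))/(t + 1) = (t + sqrt(5))/(1 + t))
R(0)*69 = ((0 + sqrt(5))/(1 + 0))*69 = (sqrt(5)/1)*69 = (1*sqrt(5))*69 = sqrt(5)*69 = 69*sqrt(5)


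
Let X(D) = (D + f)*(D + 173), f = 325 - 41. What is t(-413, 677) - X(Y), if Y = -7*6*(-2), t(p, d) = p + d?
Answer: -94312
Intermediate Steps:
t(p, d) = d + p
f = 284
Y = 84 (Y = -42*(-2) = 84)
X(D) = (173 + D)*(284 + D) (X(D) = (D + 284)*(D + 173) = (284 + D)*(173 + D) = (173 + D)*(284 + D))
t(-413, 677) - X(Y) = (677 - 413) - (49132 + 84**2 + 457*84) = 264 - (49132 + 7056 + 38388) = 264 - 1*94576 = 264 - 94576 = -94312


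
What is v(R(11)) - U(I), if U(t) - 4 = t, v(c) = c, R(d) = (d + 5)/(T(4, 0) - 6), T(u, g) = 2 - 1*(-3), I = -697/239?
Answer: -4083/239 ≈ -17.084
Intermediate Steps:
I = -697/239 (I = -697*1/239 = -697/239 ≈ -2.9163)
T(u, g) = 5 (T(u, g) = 2 + 3 = 5)
R(d) = -5 - d (R(d) = (d + 5)/(5 - 6) = (5 + d)/(-1) = (5 + d)*(-1) = -5 - d)
U(t) = 4 + t
v(R(11)) - U(I) = (-5 - 1*11) - (4 - 697/239) = (-5 - 11) - 1*259/239 = -16 - 259/239 = -4083/239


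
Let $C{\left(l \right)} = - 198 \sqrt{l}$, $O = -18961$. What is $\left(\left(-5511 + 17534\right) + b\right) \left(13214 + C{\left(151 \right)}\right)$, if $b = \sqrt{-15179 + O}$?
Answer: $2 \left(6607 - 99 \sqrt{151}\right) \left(12023 + 2 i \sqrt{8535}\right) \approx 1.2962 \cdot 10^{8} + 1.992 \cdot 10^{6} i$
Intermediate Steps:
$b = 2 i \sqrt{8535}$ ($b = \sqrt{-15179 - 18961} = \sqrt{-34140} = 2 i \sqrt{8535} \approx 184.77 i$)
$\left(\left(-5511 + 17534\right) + b\right) \left(13214 + C{\left(151 \right)}\right) = \left(\left(-5511 + 17534\right) + 2 i \sqrt{8535}\right) \left(13214 - 198 \sqrt{151}\right) = \left(12023 + 2 i \sqrt{8535}\right) \left(13214 - 198 \sqrt{151}\right)$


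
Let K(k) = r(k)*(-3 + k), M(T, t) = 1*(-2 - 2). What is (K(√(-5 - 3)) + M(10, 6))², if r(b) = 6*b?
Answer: 112 + 3744*I*√2 ≈ 112.0 + 5294.8*I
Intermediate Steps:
M(T, t) = -4 (M(T, t) = 1*(-4) = -4)
K(k) = 6*k*(-3 + k) (K(k) = (6*k)*(-3 + k) = 6*k*(-3 + k))
(K(√(-5 - 3)) + M(10, 6))² = (6*√(-5 - 3)*(-3 + √(-5 - 3)) - 4)² = (6*√(-8)*(-3 + √(-8)) - 4)² = (6*(2*I*√2)*(-3 + 2*I*√2) - 4)² = (12*I*√2*(-3 + 2*I*√2) - 4)² = (-4 + 12*I*√2*(-3 + 2*I*√2))²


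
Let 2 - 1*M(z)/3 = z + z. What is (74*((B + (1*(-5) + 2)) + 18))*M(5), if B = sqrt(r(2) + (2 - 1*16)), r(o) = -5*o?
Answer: -26640 - 3552*I*sqrt(6) ≈ -26640.0 - 8700.6*I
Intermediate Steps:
M(z) = 6 - 6*z (M(z) = 6 - 3*(z + z) = 6 - 6*z)
B = 2*I*sqrt(6) (B = sqrt(-5*2 + (2 - 1*16)) = sqrt(-10 + (2 - 16)) = sqrt(-10 - 14) = sqrt(-24) = 2*I*sqrt(6) ≈ 4.899*I)
(74*((B + (1*(-5) + 2)) + 18))*M(5) = (74*((2*I*sqrt(6) + (1*(-5) + 2)) + 18))*(6 - 6*5) = (74*((2*I*sqrt(6) + (-5 + 2)) + 18))*(6 - 30) = (74*((2*I*sqrt(6) - 3) + 18))*(-24) = (74*((-3 + 2*I*sqrt(6)) + 18))*(-24) = (74*(15 + 2*I*sqrt(6)))*(-24) = (1110 + 148*I*sqrt(6))*(-24) = -26640 - 3552*I*sqrt(6)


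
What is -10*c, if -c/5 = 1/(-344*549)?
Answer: -25/94428 ≈ -0.00026475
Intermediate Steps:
c = 5/188856 (c = -5/((-344)*549) = -(-5)/(344*549) = -5*(-1/188856) = 5/188856 ≈ 2.6475e-5)
-10*c = -10*5/188856 = -25/94428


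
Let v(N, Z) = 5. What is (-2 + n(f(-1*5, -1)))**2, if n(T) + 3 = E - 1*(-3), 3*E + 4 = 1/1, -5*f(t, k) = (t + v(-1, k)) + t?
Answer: 9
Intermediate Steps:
f(t, k) = -1 - 2*t/5 (f(t, k) = -((t + 5) + t)/5 = -((5 + t) + t)/5 = -(5 + 2*t)/5 = -1 - 2*t/5)
E = -1 (E = -4/3 + (1/3)/1 = -4/3 + (1/3)*1 = -4/3 + 1/3 = -1)
n(T) = -1 (n(T) = -3 + (-1 - 1*(-3)) = -3 + (-1 + 3) = -3 + 2 = -1)
(-2 + n(f(-1*5, -1)))**2 = (-2 - 1)**2 = (-3)**2 = 9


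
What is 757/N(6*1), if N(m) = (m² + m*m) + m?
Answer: 757/78 ≈ 9.7051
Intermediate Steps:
N(m) = m + 2*m² (N(m) = (m² + m²) + m = 2*m² + m = m + 2*m²)
757/N(6*1) = 757/(((6*1)*(1 + 2*(6*1)))) = 757/((6*(1 + 2*6))) = 757/((6*(1 + 12))) = 757/((6*13)) = 757/78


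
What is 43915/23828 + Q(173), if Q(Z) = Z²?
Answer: 713192127/23828 ≈ 29931.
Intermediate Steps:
43915/23828 + Q(173) = 43915/23828 + 173² = 43915*(1/23828) + 29929 = 43915/23828 + 29929 = 713192127/23828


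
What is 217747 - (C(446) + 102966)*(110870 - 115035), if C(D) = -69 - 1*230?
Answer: 427825802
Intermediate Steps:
C(D) = -299 (C(D) = -69 - 230 = -299)
217747 - (C(446) + 102966)*(110870 - 115035) = 217747 - (-299 + 102966)*(110870 - 115035) = 217747 - 102667*(-4165) = 217747 - 1*(-427608055) = 217747 + 427608055 = 427825802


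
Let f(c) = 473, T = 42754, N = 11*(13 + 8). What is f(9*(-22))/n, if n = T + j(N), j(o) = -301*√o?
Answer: 20222642/1806975685 + 142373*√231/1806975685 ≈ 0.012389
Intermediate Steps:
N = 231 (N = 11*21 = 231)
n = 42754 - 301*√231 ≈ 38179.
f(9*(-22))/n = 473/(42754 - 301*√231)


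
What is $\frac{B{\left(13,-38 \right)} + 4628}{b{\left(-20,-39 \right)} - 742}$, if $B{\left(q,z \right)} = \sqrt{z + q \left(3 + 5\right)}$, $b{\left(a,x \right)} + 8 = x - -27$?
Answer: $- \frac{2314}{381} - \frac{\sqrt{66}}{762} \approx -6.0842$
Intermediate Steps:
$b{\left(a,x \right)} = 19 + x$ ($b{\left(a,x \right)} = -8 + \left(x - -27\right) = -8 + \left(x + 27\right) = -8 + \left(27 + x\right) = 19 + x$)
$B{\left(q,z \right)} = \sqrt{z + 8 q}$ ($B{\left(q,z \right)} = \sqrt{z + q 8} = \sqrt{z + 8 q}$)
$\frac{B{\left(13,-38 \right)} + 4628}{b{\left(-20,-39 \right)} - 742} = \frac{\sqrt{-38 + 8 \cdot 13} + 4628}{\left(19 - 39\right) - 742} = \frac{\sqrt{-38 + 104} + 4628}{-20 - 742} = \frac{\sqrt{66} + 4628}{-762} = \left(4628 + \sqrt{66}\right) \left(- \frac{1}{762}\right) = - \frac{2314}{381} - \frac{\sqrt{66}}{762}$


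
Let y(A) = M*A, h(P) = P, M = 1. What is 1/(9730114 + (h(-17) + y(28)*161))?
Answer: 1/9734605 ≈ 1.0273e-7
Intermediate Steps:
y(A) = A (y(A) = 1*A = A)
1/(9730114 + (h(-17) + y(28)*161)) = 1/(9730114 + (-17 + 28*161)) = 1/(9730114 + (-17 + 4508)) = 1/(9730114 + 4491) = 1/9734605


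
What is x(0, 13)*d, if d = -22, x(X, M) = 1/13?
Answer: -22/13 ≈ -1.6923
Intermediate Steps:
x(X, M) = 1/13
x(0, 13)*d = (1/13)*(-22) = -22/13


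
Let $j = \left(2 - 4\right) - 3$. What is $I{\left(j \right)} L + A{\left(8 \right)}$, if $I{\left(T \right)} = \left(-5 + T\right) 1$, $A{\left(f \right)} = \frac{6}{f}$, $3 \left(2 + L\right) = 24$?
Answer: $- \frac{237}{4} \approx -59.25$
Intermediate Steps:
$L = 6$ ($L = -2 + \frac{1}{3} \cdot 24 = -2 + 8 = 6$)
$j = -5$ ($j = -2 - 3 = -5$)
$I{\left(T \right)} = -5 + T$
$I{\left(j \right)} L + A{\left(8 \right)} = \left(-5 - 5\right) 6 + \frac{6}{8} = \left(-10\right) 6 + 6 \cdot \frac{1}{8} = -60 + \frac{3}{4} = - \frac{237}{4}$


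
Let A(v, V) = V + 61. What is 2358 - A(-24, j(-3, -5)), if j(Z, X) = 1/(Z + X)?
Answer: 18377/8 ≈ 2297.1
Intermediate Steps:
j(Z, X) = 1/(X + Z)
A(v, V) = 61 + V
2358 - A(-24, j(-3, -5)) = 2358 - (61 + 1/(-5 - 3)) = 2358 - (61 + 1/(-8)) = 2358 - (61 - 1/8) = 2358 - 1*487/8 = 2358 - 487/8 = 18377/8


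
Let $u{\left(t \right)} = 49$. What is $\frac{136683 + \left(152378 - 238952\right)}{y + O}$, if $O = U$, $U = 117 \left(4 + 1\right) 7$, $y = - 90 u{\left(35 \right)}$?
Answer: $- \frac{16703}{105} \approx -159.08$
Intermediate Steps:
$y = -4410$ ($y = \left(-90\right) 49 = -4410$)
$U = 4095$ ($U = 117 \cdot 5 \cdot 7 = 117 \cdot 35 = 4095$)
$O = 4095$
$\frac{136683 + \left(152378 - 238952\right)}{y + O} = \frac{136683 + \left(152378 - 238952\right)}{-4410 + 4095} = \frac{136683 - 86574}{-315} = 50109 \left(- \frac{1}{315}\right) = - \frac{16703}{105}$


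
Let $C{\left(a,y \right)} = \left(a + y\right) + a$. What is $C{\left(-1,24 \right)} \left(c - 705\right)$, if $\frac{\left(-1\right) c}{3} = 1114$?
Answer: $-89034$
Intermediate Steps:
$C{\left(a,y \right)} = y + 2 a$
$c = -3342$ ($c = \left(-3\right) 1114 = -3342$)
$C{\left(-1,24 \right)} \left(c - 705\right) = \left(24 + 2 \left(-1\right)\right) \left(-3342 - 705\right) = \left(24 - 2\right) \left(-4047\right) = 22 \left(-4047\right) = -89034$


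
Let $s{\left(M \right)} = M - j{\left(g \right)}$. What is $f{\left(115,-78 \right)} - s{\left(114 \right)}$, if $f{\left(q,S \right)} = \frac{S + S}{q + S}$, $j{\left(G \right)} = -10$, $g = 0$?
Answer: $- \frac{4744}{37} \approx -128.22$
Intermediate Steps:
$f{\left(q,S \right)} = \frac{2 S}{S + q}$
$s{\left(M \right)} = 10 + M$ ($s{\left(M \right)} = M - -10 = M + 10 = 10 + M$)
$f{\left(115,-78 \right)} - s{\left(114 \right)} = 2 \left(-78\right) \frac{1}{-78 + 115} - \left(10 + 114\right) = 2 \left(-78\right) \frac{1}{37} - 124 = - \frac{156}{37} - 124 = - \frac{4744}{37}$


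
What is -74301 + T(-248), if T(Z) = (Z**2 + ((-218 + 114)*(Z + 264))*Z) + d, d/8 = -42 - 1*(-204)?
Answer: 401171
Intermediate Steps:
d = 1296 (d = 8*(-42 - 1*(-204)) = 8*(-42 + 204) = 8*162 = 1296)
T(Z) = 1296 + Z**2 + Z*(-27456 - 104*Z) (T(Z) = (Z**2 + ((-218 + 114)*(Z + 264))*Z) + 1296 = (Z**2 + (-104*(264 + Z))*Z) + 1296 = (Z**2 + (-27456 - 104*Z)*Z) + 1296 = (Z**2 + Z*(-27456 - 104*Z)) + 1296 = 1296 + Z**2 + Z*(-27456 - 104*Z))
-74301 + T(-248) = -74301 + (1296 - 27456*(-248) - 103*(-248)**2) = -74301 + (1296 + 6809088 - 103*61504) = -74301 + (1296 + 6809088 - 6334912) = -74301 + 475472 = 401171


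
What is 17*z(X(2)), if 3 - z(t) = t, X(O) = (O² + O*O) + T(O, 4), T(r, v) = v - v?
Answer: -85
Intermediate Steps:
T(r, v) = 0
X(O) = 2*O² (X(O) = (O² + O*O) + 0 = (O² + O²) + 0 = 2*O² + 0 = 2*O²)
z(t) = 3 - t
17*z(X(2)) = 17*(3 - 2*2²) = 17*(3 - 2*4) = 17*(3 - 1*8) = 17*(3 - 8) = 17*(-5) = -85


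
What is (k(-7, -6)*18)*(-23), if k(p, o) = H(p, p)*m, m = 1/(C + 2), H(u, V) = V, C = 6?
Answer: 1449/4 ≈ 362.25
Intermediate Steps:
m = 1/8 (m = 1/(6 + 2) = 1/8 ≈ 0.12500)
k(p, o) = p/8 (k(p, o) = p*(1/8) = p/8)
(k(-7, -6)*18)*(-23) = (((1/8)*(-7))*18)*(-23) = -7/8*18*(-23) = -63/4*(-23) = 1449/4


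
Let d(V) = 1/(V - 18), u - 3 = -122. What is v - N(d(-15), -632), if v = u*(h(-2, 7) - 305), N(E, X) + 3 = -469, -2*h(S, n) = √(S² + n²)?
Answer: 36767 + 119*√53/2 ≈ 37200.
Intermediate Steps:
u = -119 (u = 3 - 122 = -119)
h(S, n) = -√(S² + n²)/2
d(V) = 1/(-18 + V)
N(E, X) = -472 (N(E, X) = -3 - 469 = -472)
v = 36295 + 119*√53/2 (v = -119*(-√((-2)² + 7²)/2 - 305) = -119*(-√(4 + 49)/2 - 305) = -119*(-√53/2 - 305) = -119*(-305 - √53/2) = 36295 + 119*√53/2 ≈ 36728.)
v - N(d(-15), -632) = (36295 + 119*√53/2) - 1*(-472) = (36295 + 119*√53/2) + 472 = 36767 + 119*√53/2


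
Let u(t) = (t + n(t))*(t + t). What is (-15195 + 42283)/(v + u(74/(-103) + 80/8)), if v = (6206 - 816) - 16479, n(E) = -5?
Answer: -287376592/116800009 ≈ -2.4604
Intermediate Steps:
v = -11089 (v = 5390 - 16479 = -11089)
u(t) = 2*t*(-5 + t) (u(t) = (t - 5)*(t + t) = (-5 + t)*(2*t) = 2*t*(-5 + t))
(-15195 + 42283)/(v + u(74/(-103) + 80/8)) = (-15195 + 42283)/(-11089 + 2*(74/(-103) + 80/8)*(-5 + (74/(-103) + 80/8))) = 27088/(-11089 + 2*(74*(-1/103) + 80*(⅛))*(-5 + (74*(-1/103) + 80*(⅛)))) = 27088/(-11089 + 2*(-74/103 + 10)*(-5 + (-74/103 + 10))) = 27088/(-11089 + 2*(956/103)*(-5 + 956/103)) = 27088/(-11089 + 2*(956/103)*(441/103)) = 27088/(-11089 + 843192/10609) = 27088/(-116800009/10609) = 27088*(-10609/116800009) = -287376592/116800009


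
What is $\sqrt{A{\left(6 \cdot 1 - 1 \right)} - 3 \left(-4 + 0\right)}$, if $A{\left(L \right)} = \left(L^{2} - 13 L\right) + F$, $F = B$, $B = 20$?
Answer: $2 i \sqrt{2} \approx 2.8284 i$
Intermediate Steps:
$F = 20$
$A{\left(L \right)} = 20 + L^{2} - 13 L$ ($A{\left(L \right)} = \left(L^{2} - 13 L\right) + 20 = 20 + L^{2} - 13 L$)
$\sqrt{A{\left(6 \cdot 1 - 1 \right)} - 3 \left(-4 + 0\right)} = \sqrt{\left(20 + \left(6 \cdot 1 - 1\right)^{2} - 13 \left(6 \cdot 1 - 1\right)\right) - 3 \left(-4 + 0\right)} = \sqrt{\left(20 + \left(6 - 1\right)^{2} - 13 \left(6 - 1\right)\right) - -12} = \sqrt{\left(20 + 5^{2} - 65\right) + 12} = \sqrt{\left(20 + 25 - 65\right) + 12} = \sqrt{-20 + 12} = \sqrt{-8} = 2 i \sqrt{2}$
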